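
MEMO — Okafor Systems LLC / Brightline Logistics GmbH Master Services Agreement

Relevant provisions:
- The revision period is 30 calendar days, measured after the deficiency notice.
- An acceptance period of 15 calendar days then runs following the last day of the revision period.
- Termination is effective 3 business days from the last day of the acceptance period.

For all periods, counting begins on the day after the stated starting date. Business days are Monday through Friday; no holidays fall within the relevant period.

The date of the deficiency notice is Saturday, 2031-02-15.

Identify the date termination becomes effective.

2031-04-04

Adding 30 calendar days to 2031-02-15 gives 2031-03-17, which is the last day of the revision period.
The last day of the acceptance period: 15 calendar days after 2031-03-17 is 2031-04-01.
The date termination becomes effective: 3 business days after Tuesday, 2031-04-01, skipping weekends — Apr 2, Apr 3, Apr 4 — lands on Friday, 2031-04-04.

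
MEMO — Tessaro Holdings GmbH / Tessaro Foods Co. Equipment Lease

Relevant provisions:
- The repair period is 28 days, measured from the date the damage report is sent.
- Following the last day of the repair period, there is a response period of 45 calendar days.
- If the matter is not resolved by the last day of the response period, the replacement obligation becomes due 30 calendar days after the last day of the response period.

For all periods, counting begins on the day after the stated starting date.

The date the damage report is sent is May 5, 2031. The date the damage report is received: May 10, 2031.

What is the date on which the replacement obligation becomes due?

August 16, 2031

The last day of the repair period: May 5, 2031 + 28 days = June 2, 2031.
The last day of the response period: 45 calendar days after June 2, 2031 is July 17, 2031.
The date on which the replacement obligation becomes due: July 17, 2031 + 30 days = August 16, 2031.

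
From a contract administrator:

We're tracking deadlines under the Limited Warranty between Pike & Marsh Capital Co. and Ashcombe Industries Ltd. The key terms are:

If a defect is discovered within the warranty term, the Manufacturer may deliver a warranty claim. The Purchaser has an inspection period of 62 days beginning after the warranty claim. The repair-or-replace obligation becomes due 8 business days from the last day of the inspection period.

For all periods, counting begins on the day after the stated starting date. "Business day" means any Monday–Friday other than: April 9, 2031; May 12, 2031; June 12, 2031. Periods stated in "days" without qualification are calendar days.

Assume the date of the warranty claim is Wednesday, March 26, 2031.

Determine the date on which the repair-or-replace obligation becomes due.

June 6, 2031

The last day of the inspection period: March 26, 2031 + 62 days = May 27, 2031.
The date on which the repair-or-replace obligation becomes due: counting 8 business days from Tuesday, May 27, 2031 (May 28, May 29, May 30, Jun 2, Jun 3, Jun 4, Jun 5, Jun 6, skipping weekends) reaches Friday, June 6, 2031.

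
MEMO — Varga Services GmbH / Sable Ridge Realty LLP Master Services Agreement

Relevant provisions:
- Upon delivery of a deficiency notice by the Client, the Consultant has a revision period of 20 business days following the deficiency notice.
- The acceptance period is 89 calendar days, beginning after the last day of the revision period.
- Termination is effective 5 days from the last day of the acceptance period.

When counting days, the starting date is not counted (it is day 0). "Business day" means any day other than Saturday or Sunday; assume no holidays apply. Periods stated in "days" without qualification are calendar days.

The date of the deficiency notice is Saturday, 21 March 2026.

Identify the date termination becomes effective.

The last day of the revision period: counting 20 business days from Saturday, 21 March 2026 (Mar 23, Mar 24, Mar 25, Mar 26, …, Apr 15, Apr 16, Apr 17, skipping weekends) reaches Friday, 17 April 2026.
The last day of the acceptance period: 17 April 2026 + 89 days = 15 July 2026.
Adding 5 calendar days to 15 July 2026 gives 20 July 2026, which is the date termination becomes effective.

20 July 2026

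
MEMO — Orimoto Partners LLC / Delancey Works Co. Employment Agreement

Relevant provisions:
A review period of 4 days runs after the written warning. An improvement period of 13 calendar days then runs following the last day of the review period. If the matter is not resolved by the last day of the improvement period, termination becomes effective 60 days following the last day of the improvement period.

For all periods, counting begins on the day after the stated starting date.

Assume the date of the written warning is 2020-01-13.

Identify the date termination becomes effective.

The last day of the review period: 4 calendar days after 2020-01-13 is 2020-01-17.
The last day of the improvement period: 2020-01-17 + 13 days = 2020-01-30.
The date termination becomes effective: 2020-01-30 + 60 days = 2020-03-30.

2020-03-30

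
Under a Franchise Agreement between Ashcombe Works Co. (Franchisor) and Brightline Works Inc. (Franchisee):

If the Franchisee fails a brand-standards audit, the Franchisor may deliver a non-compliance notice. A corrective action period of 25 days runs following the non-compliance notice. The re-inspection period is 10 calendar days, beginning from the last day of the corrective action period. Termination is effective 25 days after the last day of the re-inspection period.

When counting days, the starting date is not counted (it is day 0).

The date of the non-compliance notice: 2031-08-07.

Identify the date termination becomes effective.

2031-10-06

The last day of the corrective action period: 25 calendar days after 2031-08-07 is 2031-09-01.
The last day of the re-inspection period: 10 calendar days after 2031-09-01 is 2031-09-11.
The date termination becomes effective: 2031-09-11 + 25 days = 2031-10-06.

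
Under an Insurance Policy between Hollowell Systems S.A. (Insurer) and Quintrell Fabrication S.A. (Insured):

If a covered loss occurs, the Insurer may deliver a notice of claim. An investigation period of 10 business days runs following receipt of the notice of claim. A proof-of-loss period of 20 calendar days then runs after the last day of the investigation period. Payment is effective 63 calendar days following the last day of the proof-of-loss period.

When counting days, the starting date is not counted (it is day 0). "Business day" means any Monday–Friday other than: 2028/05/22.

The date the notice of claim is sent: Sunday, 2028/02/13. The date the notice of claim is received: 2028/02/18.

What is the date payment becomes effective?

2028/05/25

The last day of the investigation period: 10 business days after Friday, 2028/02/18, skipping weekends — Feb 21, Feb 22, Feb 23, Feb 24, Feb 25, Feb 28, Feb 29, Mar 1, Mar 2, Mar 3 — lands on Friday, 2028/03/03.
Adding 20 calendar days to 2028/03/03 gives 2028/03/23, which is the last day of the proof-of-loss period.
The date payment becomes effective: 2028/03/23 + 63 days = 2028/05/25.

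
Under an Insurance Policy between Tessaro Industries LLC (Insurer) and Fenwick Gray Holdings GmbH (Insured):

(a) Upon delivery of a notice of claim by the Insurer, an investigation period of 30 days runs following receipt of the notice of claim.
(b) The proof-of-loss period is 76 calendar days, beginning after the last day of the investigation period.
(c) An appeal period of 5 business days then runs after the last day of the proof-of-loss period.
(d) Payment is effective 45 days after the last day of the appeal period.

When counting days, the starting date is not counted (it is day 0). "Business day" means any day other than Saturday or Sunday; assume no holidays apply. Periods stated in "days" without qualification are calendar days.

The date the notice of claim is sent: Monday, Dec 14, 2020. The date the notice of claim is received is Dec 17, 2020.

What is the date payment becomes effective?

May 24, 2021

Adding 30 calendar days to Dec 17, 2020 gives Jan 16, 2021, which is the last day of the investigation period.
The last day of the proof-of-loss period: Jan 16, 2021 + 76 days = Apr 2, 2021.
The last day of the appeal period: counting 5 business days from Friday, Apr 2, 2021 (Apr 5, Apr 6, Apr 7, Apr 8, Apr 9, skipping weekends) reaches Friday, Apr 9, 2021.
The date payment becomes effective: Apr 9, 2021 + 45 days = May 24, 2021.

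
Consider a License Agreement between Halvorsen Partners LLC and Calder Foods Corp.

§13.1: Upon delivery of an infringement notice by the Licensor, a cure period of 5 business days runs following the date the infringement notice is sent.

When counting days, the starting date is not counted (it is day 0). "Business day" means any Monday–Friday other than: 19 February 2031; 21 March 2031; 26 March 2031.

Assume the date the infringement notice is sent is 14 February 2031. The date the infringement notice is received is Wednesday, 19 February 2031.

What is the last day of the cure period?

24 February 2031

The last day of the cure period: counting 5 business days from Friday, 14 February 2031 (Feb 17, Feb 18, Feb 20, Feb 21, Feb 24, skipping weekends and the listed holiday on Feb 19) reaches Monday, 24 February 2031.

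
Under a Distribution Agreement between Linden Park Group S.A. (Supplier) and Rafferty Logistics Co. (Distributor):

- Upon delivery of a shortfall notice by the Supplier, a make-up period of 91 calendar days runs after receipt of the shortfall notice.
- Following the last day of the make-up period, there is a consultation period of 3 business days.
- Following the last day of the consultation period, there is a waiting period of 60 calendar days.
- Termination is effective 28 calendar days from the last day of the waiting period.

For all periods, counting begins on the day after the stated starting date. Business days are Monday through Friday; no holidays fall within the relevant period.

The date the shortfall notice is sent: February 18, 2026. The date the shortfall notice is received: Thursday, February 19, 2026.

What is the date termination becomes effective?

August 22, 2026

The last day of the make-up period: February 19, 2026 + 91 days = May 21, 2026.
The last day of the consultation period: counting 3 business days from Thursday, May 21, 2026 (May 22, May 25, May 26, skipping weekends) reaches Tuesday, May 26, 2026.
The last day of the waiting period: May 26, 2026 + 60 days = July 25, 2026.
The date termination becomes effective: July 25, 2026 + 28 days = August 22, 2026.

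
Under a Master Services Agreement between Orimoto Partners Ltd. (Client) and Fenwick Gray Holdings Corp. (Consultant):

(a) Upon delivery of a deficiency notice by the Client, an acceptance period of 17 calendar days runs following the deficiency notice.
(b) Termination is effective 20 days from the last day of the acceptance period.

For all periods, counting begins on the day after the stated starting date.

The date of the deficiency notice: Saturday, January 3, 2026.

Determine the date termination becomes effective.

The last day of the acceptance period: 17 calendar days after January 3, 2026 is January 20, 2026.
The date termination becomes effective: January 20, 2026 + 20 days = February 9, 2026.

February 9, 2026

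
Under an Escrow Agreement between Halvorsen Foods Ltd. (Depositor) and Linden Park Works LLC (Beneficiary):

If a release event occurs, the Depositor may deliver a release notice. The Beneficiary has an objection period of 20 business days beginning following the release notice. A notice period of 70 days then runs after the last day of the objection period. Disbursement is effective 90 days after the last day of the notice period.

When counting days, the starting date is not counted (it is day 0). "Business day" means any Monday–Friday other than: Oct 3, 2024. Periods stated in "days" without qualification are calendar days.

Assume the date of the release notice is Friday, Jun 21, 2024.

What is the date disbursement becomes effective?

The last day of the objection period: 20 business days after Friday, Jun 21, 2024, skipping weekends — Jun 24, Jun 25, Jun 26, Jun 27, …, Jul 17, Jul 18, Jul 19 — lands on Friday, Jul 19, 2024.
Adding 70 calendar days to Jul 19, 2024 gives Sep 27, 2024, which is the last day of the notice period.
The date disbursement becomes effective: Sep 27, 2024 + 90 days = Dec 26, 2024.

Dec 26, 2024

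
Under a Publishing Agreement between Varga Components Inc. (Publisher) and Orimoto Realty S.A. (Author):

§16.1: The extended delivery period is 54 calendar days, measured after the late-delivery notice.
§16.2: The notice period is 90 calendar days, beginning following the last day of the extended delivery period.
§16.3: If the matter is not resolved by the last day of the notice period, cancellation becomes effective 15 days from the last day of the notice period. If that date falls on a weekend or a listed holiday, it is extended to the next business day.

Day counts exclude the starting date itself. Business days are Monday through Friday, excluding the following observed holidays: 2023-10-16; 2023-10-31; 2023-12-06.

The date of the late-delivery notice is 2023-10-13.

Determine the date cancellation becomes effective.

The last day of the extended delivery period: 54 calendar days after 2023-10-13 is 2023-12-06.
Adding 90 calendar days to 2023-12-06 gives 2024-03-05, which is the last day of the notice period.
The date cancellation becomes effective: 2024-03-05 + 15 days = 2024-03-20. 2024-03-20 is a Wednesday and is not a listed holiday, so no roll-forward applies.

2024-03-20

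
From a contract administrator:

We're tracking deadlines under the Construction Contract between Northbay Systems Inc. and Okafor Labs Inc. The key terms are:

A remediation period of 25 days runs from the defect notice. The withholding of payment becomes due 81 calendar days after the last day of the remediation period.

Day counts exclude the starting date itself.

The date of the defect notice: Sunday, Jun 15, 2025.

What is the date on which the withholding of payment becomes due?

The last day of the remediation period: Jun 15, 2025 + 25 days = Jul 10, 2025.
Adding 81 calendar days to Jul 10, 2025 gives Sep 29, 2025, which is the date on which the withholding of payment becomes due.

Sep 29, 2025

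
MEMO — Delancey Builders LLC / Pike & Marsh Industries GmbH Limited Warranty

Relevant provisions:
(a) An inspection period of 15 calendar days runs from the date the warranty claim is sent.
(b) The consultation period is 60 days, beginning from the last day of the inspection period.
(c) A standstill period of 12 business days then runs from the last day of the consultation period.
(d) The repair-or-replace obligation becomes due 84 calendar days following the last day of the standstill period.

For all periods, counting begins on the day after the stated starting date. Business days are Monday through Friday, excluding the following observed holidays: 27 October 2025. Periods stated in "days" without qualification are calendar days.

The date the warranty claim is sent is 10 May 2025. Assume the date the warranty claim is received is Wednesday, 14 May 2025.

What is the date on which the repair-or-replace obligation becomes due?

The last day of the inspection period: 10 May 2025 + 15 days = 25 May 2025.
The last day of the consultation period: 60 calendar days after 25 May 2025 is 24 July 2025.
From Thursday, 24 July 2025, 12 business days (Jul 25, Jul 28, Jul 29, Jul 30, …, Aug 7, Aug 8, Aug 11, skipping weekends) brings us to Monday, 11 August 2025, which is the last day of the standstill period.
The date on which the repair-or-replace obligation becomes due: 84 calendar days after 11 August 2025 is 3 November 2025.

3 November 2025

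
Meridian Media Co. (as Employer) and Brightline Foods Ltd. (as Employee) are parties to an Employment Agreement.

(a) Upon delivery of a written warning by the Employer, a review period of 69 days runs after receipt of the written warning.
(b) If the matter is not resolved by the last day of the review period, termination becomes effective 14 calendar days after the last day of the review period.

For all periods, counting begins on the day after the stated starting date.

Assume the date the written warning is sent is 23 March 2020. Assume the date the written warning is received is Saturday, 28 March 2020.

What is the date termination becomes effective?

The last day of the review period: 28 March 2020 + 69 days = 5 June 2020.
Adding 14 calendar days to 5 June 2020 gives 19 June 2020, which is the date termination becomes effective.

19 June 2020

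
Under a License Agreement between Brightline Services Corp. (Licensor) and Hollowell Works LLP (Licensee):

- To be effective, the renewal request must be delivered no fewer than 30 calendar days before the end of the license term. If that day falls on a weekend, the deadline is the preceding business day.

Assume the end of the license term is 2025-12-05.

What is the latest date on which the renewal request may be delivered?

2025-11-05

Counting back 30 calendar days from 2025-12-05 gives 2025-11-05. That is a Wednesday, so no adjustment is needed.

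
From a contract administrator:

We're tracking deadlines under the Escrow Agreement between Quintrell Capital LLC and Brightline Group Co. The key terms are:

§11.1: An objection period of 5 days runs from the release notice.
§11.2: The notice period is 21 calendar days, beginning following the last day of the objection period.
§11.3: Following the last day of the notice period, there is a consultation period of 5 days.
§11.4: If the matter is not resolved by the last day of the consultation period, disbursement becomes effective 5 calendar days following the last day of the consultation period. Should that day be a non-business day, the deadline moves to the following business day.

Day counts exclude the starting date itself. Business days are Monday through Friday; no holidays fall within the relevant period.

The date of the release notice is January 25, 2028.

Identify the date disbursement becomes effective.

Adding 5 calendar days to January 25, 2028 gives January 30, 2028, which is the last day of the objection period.
Adding 21 calendar days to January 30, 2028 gives February 20, 2028, which is the last day of the notice period.
The last day of the consultation period: 5 calendar days after February 20, 2028 is February 25, 2028.
Adding 5 calendar days to February 25, 2028 gives March 1, 2028, which is the date disbursement becomes effective. March 1, 2028 is a Wednesday, so no roll-forward applies.

March 1, 2028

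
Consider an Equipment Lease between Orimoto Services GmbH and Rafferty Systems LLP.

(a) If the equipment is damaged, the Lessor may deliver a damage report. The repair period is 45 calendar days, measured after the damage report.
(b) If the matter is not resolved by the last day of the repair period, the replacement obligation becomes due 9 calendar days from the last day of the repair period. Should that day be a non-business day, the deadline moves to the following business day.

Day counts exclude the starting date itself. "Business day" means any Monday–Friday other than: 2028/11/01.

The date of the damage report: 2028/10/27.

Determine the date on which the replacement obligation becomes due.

The last day of the repair period: 45 calendar days after 2028/10/27 is 2028/12/11.
Adding 9 calendar days to 2028/12/11 gives 2028/12/20, which is the date on which the replacement obligation becomes due. 2028/12/20 is a Wednesday and is not a listed holiday, so no roll-forward applies.

2028/12/20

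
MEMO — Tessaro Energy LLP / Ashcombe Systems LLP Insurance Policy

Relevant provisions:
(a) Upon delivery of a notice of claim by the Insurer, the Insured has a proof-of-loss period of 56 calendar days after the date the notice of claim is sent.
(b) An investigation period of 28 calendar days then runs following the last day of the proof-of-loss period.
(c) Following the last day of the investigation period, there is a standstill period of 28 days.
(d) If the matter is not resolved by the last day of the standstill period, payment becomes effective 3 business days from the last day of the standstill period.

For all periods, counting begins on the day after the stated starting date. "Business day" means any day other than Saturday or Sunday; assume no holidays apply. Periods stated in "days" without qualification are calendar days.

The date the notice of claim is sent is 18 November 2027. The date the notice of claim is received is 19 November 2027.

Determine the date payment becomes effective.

The last day of the proof-of-loss period: 18 November 2027 + 56 days = 13 January 2028.
The last day of the investigation period: 13 January 2028 + 28 days = 10 February 2028.
The last day of the standstill period: 10 February 2028 + 28 days = 9 March 2028.
From Thursday, 9 March 2028, 3 business days (Mar 10, Mar 13, Mar 14, skipping weekends) brings us to Tuesday, 14 March 2028, which is the date payment becomes effective.

14 March 2028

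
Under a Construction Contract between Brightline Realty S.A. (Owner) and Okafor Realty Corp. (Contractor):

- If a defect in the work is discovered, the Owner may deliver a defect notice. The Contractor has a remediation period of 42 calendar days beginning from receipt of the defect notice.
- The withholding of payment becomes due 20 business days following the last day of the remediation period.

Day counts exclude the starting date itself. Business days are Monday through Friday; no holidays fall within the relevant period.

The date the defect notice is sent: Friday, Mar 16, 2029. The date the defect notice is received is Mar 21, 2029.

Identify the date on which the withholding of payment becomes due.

Adding 42 calendar days to Mar 21, 2029 gives May 2, 2029, which is the last day of the remediation period.
The date on which the withholding of payment becomes due: 20 business days after Wednesday, May 2, 2029, skipping weekends — May 3, May 4, May 7, May 8, …, May 28, May 29, May 30 — lands on Wednesday, May 30, 2029.

May 30, 2029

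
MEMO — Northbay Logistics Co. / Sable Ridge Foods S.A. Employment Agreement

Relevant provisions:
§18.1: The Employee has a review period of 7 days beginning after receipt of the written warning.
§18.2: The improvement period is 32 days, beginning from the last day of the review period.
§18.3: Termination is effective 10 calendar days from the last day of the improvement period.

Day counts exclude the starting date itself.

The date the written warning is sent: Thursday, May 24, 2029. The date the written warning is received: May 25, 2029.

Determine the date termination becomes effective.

July 13, 2029

The last day of the review period: May 25, 2029 + 7 days = June 1, 2029.
Adding 32 calendar days to June 1, 2029 gives July 3, 2029, which is the last day of the improvement period.
The date termination becomes effective: July 3, 2029 + 10 days = July 13, 2029.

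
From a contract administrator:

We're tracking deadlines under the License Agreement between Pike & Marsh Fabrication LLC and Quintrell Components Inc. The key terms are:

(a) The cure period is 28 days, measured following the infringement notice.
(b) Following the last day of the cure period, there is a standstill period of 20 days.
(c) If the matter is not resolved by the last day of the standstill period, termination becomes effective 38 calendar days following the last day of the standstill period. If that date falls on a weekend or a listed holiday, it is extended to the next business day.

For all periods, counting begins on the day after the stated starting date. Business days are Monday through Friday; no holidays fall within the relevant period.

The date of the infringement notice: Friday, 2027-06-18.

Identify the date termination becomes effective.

The last day of the cure period: 28 calendar days after 2027-06-18 is 2027-07-16.
The last day of the standstill period: 20 calendar days after 2027-07-16 is 2027-08-05.
Adding 38 calendar days to 2027-08-05 gives 2027-09-12, which is the date termination becomes effective. That falls on a Sunday, so it rolls to the next business day, Monday, 2027-09-13.

2027-09-13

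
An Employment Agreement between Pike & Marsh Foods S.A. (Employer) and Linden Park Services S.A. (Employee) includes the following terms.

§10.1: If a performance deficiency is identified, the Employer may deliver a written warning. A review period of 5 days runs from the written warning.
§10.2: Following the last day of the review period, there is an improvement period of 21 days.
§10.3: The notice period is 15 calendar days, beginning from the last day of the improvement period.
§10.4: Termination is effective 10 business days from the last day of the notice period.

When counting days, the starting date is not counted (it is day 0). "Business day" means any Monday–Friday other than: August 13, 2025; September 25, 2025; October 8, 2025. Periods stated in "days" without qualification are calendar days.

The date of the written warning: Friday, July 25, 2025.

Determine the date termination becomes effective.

September 18, 2025

The last day of the review period: July 25, 2025 + 5 days = July 30, 2025.
The last day of the improvement period: 21 calendar days after July 30, 2025 is August 20, 2025.
Adding 15 calendar days to August 20, 2025 gives September 4, 2025, which is the last day of the notice period.
The date termination becomes effective: 10 business days after Thursday, September 4, 2025, skipping weekends — Sep 5, Sep 8, Sep 9, Sep 10, Sep 11, Sep 12, Sep 15, Sep 16, Sep 17, Sep 18 — lands on Thursday, September 18, 2025.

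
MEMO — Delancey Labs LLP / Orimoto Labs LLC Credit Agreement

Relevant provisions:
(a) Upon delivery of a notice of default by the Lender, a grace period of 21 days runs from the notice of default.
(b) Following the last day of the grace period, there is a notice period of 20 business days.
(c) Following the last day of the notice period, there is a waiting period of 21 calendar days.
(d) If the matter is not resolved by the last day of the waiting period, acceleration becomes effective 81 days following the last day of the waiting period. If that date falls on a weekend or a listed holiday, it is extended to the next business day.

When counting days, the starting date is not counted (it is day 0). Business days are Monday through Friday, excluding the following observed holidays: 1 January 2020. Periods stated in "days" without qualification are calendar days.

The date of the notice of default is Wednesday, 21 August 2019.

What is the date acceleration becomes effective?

Adding 21 calendar days to 21 August 2019 gives 11 September 2019, which is the last day of the grace period.
The last day of the notice period: counting 20 business days from Wednesday, 11 September 2019 (Sep 12, Sep 13, Sep 16, Sep 17, …, Oct 7, Oct 8, Oct 9, skipping weekends) reaches Wednesday, 9 October 2019.
The last day of the waiting period: 21 calendar days after 9 October 2019 is 30 October 2019.
Adding 81 calendar days to 30 October 2019 gives 19 January 2020, which is the date acceleration becomes effective. That falls on a Sunday, so it rolls to the next business day, Monday, 20 January 2020.

20 January 2020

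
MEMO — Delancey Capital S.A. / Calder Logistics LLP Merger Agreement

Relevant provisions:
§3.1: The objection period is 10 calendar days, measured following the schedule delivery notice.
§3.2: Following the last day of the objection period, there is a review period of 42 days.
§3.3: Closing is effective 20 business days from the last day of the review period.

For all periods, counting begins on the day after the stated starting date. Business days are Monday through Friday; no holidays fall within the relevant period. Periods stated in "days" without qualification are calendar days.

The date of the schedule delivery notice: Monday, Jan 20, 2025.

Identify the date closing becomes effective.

The last day of the objection period: 10 calendar days after Jan 20, 2025 is Jan 30, 2025.
The last day of the review period: 42 calendar days after Jan 30, 2025 is Mar 13, 2025.
The date closing becomes effective: 20 business days after Thursday, Mar 13, 2025, skipping weekends — Mar 14, Mar 17, Mar 18, Mar 19, …, Apr 8, Apr 9, Apr 10 — lands on Thursday, Apr 10, 2025.

Apr 10, 2025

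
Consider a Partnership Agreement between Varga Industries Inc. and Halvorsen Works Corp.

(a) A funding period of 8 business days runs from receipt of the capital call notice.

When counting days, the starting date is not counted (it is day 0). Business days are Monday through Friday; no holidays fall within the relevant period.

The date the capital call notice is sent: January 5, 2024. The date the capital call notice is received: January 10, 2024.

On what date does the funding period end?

The last day of the funding period: counting 8 business days from Wednesday, January 10, 2024 (Jan 11, Jan 12, Jan 15, Jan 16, Jan 17, Jan 18, Jan 19, Jan 22, skipping weekends) reaches Monday, January 22, 2024.

January 22, 2024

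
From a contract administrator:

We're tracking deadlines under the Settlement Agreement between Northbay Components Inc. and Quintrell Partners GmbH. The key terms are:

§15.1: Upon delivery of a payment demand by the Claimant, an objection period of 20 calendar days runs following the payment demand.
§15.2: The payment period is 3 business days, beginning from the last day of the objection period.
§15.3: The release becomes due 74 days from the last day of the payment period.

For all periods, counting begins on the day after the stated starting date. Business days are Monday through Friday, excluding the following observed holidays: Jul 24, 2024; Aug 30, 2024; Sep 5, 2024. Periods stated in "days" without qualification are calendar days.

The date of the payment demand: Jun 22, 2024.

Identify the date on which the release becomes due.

The last day of the objection period: 20 calendar days after Jun 22, 2024 is Jul 12, 2024.
From Friday, Jul 12, 2024, 3 business days (Jul 15, Jul 16, Jul 17, skipping weekends) brings us to Wednesday, Jul 17, 2024, which is the last day of the payment period.
The date on which the release becomes due: 74 calendar days after Jul 17, 2024 is Sep 29, 2024.

Sep 29, 2024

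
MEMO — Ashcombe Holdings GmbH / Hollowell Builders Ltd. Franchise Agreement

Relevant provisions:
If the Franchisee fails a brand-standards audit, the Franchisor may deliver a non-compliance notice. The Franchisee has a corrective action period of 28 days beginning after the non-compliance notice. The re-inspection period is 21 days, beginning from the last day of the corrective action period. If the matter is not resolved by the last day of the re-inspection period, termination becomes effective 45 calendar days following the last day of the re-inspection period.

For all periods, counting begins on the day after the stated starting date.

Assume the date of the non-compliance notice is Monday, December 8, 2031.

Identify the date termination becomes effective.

The last day of the corrective action period: 28 calendar days after December 8, 2031 is January 5, 2032.
Adding 21 calendar days to January 5, 2032 gives January 26, 2032, which is the last day of the re-inspection period.
The date termination becomes effective: January 26, 2032 + 45 days = March 11, 2032.

March 11, 2032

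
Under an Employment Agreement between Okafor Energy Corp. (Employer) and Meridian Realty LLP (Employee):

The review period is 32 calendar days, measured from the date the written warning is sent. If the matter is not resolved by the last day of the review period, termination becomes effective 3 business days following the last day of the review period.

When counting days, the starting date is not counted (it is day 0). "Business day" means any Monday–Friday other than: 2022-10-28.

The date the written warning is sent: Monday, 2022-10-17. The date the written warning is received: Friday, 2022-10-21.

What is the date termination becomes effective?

2022-11-23

The last day of the review period: 2022-10-17 + 32 days = 2022-11-18.
From Friday, 2022-11-18, 3 business days (Nov 21, Nov 22, Nov 23, skipping weekends) brings us to Wednesday, 2022-11-23, which is the date termination becomes effective.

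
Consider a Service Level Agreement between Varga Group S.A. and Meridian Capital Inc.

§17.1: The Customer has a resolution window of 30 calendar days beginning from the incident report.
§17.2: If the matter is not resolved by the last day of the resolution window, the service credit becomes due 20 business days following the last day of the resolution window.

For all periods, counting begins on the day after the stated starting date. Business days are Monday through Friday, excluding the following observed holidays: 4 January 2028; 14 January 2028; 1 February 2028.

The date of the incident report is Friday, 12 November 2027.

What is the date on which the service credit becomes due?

10 January 2028

Adding 30 calendar days to 12 November 2027 gives 12 December 2027, which is the last day of the resolution window.
The date on which the service credit becomes due: counting 20 business days from Sunday, 12 December 2027 (Dec 13, Dec 14, Dec 15, Dec 16, …, Jan 6, Jan 7, Jan 10, skipping weekends and the listed holiday on Jan 4) reaches Monday, 10 January 2028.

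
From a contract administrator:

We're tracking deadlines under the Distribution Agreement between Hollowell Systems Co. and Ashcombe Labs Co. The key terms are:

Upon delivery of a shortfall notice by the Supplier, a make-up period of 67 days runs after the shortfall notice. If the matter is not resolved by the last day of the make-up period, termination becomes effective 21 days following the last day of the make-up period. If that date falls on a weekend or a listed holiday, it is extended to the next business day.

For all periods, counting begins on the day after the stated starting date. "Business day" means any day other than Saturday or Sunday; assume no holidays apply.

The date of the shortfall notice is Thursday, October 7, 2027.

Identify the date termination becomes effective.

The last day of the make-up period: 67 calendar days after October 7, 2027 is December 13, 2027.
The date termination becomes effective: December 13, 2027 + 21 days = January 3, 2028. January 3, 2028 is a Monday, so no roll-forward applies.

January 3, 2028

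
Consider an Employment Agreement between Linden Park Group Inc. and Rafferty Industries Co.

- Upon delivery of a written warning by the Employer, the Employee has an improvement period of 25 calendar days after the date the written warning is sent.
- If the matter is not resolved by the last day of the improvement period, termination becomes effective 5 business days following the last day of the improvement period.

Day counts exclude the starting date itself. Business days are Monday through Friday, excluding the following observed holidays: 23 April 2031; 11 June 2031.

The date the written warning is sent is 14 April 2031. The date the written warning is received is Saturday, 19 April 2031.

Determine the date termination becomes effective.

16 May 2031

Adding 25 calendar days to 14 April 2031 gives 9 May 2031, which is the last day of the improvement period.
The date termination becomes effective: counting 5 business days from Friday, 9 May 2031 (May 12, May 13, May 14, May 15, May 16, skipping weekends) reaches Friday, 16 May 2031.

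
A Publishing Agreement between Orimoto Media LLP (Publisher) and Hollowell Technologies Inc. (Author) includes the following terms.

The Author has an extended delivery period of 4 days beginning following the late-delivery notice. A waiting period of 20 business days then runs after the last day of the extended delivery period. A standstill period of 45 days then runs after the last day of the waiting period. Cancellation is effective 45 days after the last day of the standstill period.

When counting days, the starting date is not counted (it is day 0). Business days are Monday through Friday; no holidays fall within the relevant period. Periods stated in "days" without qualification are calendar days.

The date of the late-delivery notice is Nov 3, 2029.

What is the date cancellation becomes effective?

The last day of the extended delivery period: Nov 3, 2029 + 4 days = Nov 7, 2029.
The last day of the waiting period: counting 20 business days from Wednesday, Nov 7, 2029 (Nov 8, Nov 9, Nov 12, Nov 13, …, Dec 3, Dec 4, Dec 5, skipping weekends) reaches Wednesday, Dec 5, 2029.
The last day of the standstill period: Dec 5, 2029 + 45 days = Jan 19, 2030.
Adding 45 calendar days to Jan 19, 2030 gives Mar 5, 2030, which is the date cancellation becomes effective.

Mar 5, 2030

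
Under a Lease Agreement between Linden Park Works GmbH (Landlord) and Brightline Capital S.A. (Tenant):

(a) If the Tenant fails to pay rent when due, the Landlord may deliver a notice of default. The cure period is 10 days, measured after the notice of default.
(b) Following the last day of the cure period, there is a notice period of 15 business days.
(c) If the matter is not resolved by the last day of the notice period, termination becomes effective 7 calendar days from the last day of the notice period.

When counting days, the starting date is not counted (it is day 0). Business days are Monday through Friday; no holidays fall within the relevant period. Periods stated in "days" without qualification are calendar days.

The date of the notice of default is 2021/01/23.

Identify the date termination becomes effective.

2021/03/02

Adding 10 calendar days to 2021/01/23 gives 2021/02/02, which is the last day of the cure period.
The last day of the notice period: counting 15 business days from Tuesday, 2021/02/02 (Feb 3, Feb 4, Feb 5, Feb 8, …, Feb 19, Feb 22, Feb 23, skipping weekends) reaches Tuesday, 2021/02/23.
The date termination becomes effective: 2021/02/23 + 7 days = 2021/03/02.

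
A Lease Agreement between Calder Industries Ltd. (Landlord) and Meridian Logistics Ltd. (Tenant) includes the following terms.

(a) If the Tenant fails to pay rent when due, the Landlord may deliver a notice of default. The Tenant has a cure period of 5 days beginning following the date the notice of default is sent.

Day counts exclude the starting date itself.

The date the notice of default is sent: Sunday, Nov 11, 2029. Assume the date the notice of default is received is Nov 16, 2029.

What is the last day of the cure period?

The last day of the cure period: 5 calendar days after Nov 11, 2029 is Nov 16, 2029.

Nov 16, 2029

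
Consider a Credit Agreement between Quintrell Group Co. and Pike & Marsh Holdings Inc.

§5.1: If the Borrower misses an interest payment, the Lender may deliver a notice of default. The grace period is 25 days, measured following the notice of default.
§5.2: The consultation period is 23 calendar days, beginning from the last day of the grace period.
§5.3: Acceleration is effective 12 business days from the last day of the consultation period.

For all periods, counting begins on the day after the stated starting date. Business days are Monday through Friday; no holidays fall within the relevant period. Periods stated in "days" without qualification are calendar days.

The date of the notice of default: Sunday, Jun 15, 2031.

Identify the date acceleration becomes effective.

The last day of the grace period: 25 calendar days after Jun 15, 2031 is Jul 10, 2031.
Adding 23 calendar days to Jul 10, 2031 gives Aug 2, 2031, which is the last day of the consultation period.
From Saturday, Aug 2, 2031, 12 business days (Aug 4, Aug 5, Aug 6, Aug 7, …, Aug 15, Aug 18, Aug 19, skipping weekends) brings us to Tuesday, Aug 19, 2031, which is the date acceleration becomes effective.

Aug 19, 2031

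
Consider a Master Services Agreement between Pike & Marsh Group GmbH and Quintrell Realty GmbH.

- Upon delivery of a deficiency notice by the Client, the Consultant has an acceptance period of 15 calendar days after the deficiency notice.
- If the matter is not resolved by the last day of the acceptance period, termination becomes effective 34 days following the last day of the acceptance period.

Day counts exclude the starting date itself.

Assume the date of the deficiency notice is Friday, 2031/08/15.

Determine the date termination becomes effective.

Adding 15 calendar days to 2031/08/15 gives 2031/08/30, which is the last day of the acceptance period.
The date termination becomes effective: 2031/08/30 + 34 days = 2031/10/03.

2031/10/03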